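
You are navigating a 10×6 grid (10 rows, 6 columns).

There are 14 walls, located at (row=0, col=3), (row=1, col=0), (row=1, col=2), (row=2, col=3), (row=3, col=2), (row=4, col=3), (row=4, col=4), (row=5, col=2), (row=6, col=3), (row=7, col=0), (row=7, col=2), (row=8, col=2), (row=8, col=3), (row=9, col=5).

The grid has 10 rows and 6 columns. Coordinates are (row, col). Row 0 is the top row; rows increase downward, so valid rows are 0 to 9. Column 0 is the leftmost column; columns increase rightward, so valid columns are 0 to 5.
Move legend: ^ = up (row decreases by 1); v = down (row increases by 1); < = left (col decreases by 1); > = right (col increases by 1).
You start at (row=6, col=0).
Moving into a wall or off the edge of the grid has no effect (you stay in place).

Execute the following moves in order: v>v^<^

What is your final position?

Start: (row=6, col=0)
  v (down): blocked, stay at (row=6, col=0)
  > (right): (row=6, col=0) -> (row=6, col=1)
  v (down): (row=6, col=1) -> (row=7, col=1)
  ^ (up): (row=7, col=1) -> (row=6, col=1)
  < (left): (row=6, col=1) -> (row=6, col=0)
  ^ (up): (row=6, col=0) -> (row=5, col=0)
Final: (row=5, col=0)

Answer: Final position: (row=5, col=0)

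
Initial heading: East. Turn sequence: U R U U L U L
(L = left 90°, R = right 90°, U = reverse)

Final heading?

Answer: Final heading: North

Derivation:
Start: East
  U (U-turn (180°)) -> West
  R (right (90° clockwise)) -> North
  U (U-turn (180°)) -> South
  U (U-turn (180°)) -> North
  L (left (90° counter-clockwise)) -> West
  U (U-turn (180°)) -> East
  L (left (90° counter-clockwise)) -> North
Final: North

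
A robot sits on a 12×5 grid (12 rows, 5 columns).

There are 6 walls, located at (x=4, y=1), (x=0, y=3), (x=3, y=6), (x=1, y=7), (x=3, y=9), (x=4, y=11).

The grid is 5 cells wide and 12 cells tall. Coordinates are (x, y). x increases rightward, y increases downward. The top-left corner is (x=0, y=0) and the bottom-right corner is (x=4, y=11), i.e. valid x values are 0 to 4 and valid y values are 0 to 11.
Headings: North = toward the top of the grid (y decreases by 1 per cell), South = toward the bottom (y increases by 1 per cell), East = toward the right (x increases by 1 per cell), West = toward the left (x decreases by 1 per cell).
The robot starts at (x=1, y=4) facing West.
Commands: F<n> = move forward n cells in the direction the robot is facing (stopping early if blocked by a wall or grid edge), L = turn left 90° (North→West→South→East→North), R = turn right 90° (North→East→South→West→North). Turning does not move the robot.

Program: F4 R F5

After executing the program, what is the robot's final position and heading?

Start: (x=1, y=4), facing West
  F4: move forward 1/4 (blocked), now at (x=0, y=4)
  R: turn right, now facing North
  F5: move forward 0/5 (blocked), now at (x=0, y=4)
Final: (x=0, y=4), facing North

Answer: Final position: (x=0, y=4), facing North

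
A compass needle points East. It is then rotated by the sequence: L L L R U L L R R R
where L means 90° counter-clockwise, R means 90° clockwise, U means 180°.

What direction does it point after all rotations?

Answer: Final heading: South

Derivation:
Start: East
  L (left (90° counter-clockwise)) -> North
  L (left (90° counter-clockwise)) -> West
  L (left (90° counter-clockwise)) -> South
  R (right (90° clockwise)) -> West
  U (U-turn (180°)) -> East
  L (left (90° counter-clockwise)) -> North
  L (left (90° counter-clockwise)) -> West
  R (right (90° clockwise)) -> North
  R (right (90° clockwise)) -> East
  R (right (90° clockwise)) -> South
Final: South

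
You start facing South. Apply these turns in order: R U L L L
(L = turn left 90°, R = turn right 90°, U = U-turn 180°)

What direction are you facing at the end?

Answer: Final heading: South

Derivation:
Start: South
  R (right (90° clockwise)) -> West
  U (U-turn (180°)) -> East
  L (left (90° counter-clockwise)) -> North
  L (left (90° counter-clockwise)) -> West
  L (left (90° counter-clockwise)) -> South
Final: South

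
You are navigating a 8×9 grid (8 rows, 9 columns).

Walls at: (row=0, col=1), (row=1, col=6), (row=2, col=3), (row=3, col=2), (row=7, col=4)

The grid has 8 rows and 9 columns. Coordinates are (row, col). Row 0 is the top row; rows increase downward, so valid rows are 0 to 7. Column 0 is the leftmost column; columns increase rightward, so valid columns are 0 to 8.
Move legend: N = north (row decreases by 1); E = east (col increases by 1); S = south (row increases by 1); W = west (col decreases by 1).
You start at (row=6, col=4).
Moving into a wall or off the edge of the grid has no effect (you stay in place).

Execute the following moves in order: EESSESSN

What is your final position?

Start: (row=6, col=4)
  E (east): (row=6, col=4) -> (row=6, col=5)
  E (east): (row=6, col=5) -> (row=6, col=6)
  S (south): (row=6, col=6) -> (row=7, col=6)
  S (south): blocked, stay at (row=7, col=6)
  E (east): (row=7, col=6) -> (row=7, col=7)
  S (south): blocked, stay at (row=7, col=7)
  S (south): blocked, stay at (row=7, col=7)
  N (north): (row=7, col=7) -> (row=6, col=7)
Final: (row=6, col=7)

Answer: Final position: (row=6, col=7)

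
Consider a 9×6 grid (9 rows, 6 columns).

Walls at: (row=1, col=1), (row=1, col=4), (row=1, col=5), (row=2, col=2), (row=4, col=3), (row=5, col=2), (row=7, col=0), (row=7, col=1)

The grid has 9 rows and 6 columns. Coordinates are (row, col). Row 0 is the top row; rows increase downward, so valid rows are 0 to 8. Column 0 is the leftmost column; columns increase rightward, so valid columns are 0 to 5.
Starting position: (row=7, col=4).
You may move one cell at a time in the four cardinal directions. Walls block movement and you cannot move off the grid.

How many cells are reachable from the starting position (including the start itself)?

Answer: Reachable cells: 46

Derivation:
BFS flood-fill from (row=7, col=4):
  Distance 0: (row=7, col=4)
  Distance 1: (row=6, col=4), (row=7, col=3), (row=7, col=5), (row=8, col=4)
  Distance 2: (row=5, col=4), (row=6, col=3), (row=6, col=5), (row=7, col=2), (row=8, col=3), (row=8, col=5)
  Distance 3: (row=4, col=4), (row=5, col=3), (row=5, col=5), (row=6, col=2), (row=8, col=2)
  Distance 4: (row=3, col=4), (row=4, col=5), (row=6, col=1), (row=8, col=1)
  Distance 5: (row=2, col=4), (row=3, col=3), (row=3, col=5), (row=5, col=1), (row=6, col=0), (row=8, col=0)
  Distance 6: (row=2, col=3), (row=2, col=5), (row=3, col=2), (row=4, col=1), (row=5, col=0)
  Distance 7: (row=1, col=3), (row=3, col=1), (row=4, col=0), (row=4, col=2)
  Distance 8: (row=0, col=3), (row=1, col=2), (row=2, col=1), (row=3, col=0)
  Distance 9: (row=0, col=2), (row=0, col=4), (row=2, col=0)
  Distance 10: (row=0, col=1), (row=0, col=5), (row=1, col=0)
  Distance 11: (row=0, col=0)
Total reachable: 46 (grid has 46 open cells total)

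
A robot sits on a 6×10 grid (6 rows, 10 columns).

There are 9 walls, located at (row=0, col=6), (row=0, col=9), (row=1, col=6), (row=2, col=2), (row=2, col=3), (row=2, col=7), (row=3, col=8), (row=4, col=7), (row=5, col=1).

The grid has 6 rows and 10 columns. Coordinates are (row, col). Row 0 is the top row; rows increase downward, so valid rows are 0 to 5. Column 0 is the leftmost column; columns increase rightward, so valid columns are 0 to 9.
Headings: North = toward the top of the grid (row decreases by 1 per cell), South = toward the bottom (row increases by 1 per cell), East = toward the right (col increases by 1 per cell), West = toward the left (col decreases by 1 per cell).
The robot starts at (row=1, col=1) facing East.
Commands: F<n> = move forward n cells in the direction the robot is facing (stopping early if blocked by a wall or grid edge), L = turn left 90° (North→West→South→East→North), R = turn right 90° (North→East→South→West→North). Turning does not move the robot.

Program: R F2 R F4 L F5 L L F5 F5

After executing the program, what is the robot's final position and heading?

Start: (row=1, col=1), facing East
  R: turn right, now facing South
  F2: move forward 2, now at (row=3, col=1)
  R: turn right, now facing West
  F4: move forward 1/4 (blocked), now at (row=3, col=0)
  L: turn left, now facing South
  F5: move forward 2/5 (blocked), now at (row=5, col=0)
  L: turn left, now facing East
  L: turn left, now facing North
  F5: move forward 5, now at (row=0, col=0)
  F5: move forward 0/5 (blocked), now at (row=0, col=0)
Final: (row=0, col=0), facing North

Answer: Final position: (row=0, col=0), facing North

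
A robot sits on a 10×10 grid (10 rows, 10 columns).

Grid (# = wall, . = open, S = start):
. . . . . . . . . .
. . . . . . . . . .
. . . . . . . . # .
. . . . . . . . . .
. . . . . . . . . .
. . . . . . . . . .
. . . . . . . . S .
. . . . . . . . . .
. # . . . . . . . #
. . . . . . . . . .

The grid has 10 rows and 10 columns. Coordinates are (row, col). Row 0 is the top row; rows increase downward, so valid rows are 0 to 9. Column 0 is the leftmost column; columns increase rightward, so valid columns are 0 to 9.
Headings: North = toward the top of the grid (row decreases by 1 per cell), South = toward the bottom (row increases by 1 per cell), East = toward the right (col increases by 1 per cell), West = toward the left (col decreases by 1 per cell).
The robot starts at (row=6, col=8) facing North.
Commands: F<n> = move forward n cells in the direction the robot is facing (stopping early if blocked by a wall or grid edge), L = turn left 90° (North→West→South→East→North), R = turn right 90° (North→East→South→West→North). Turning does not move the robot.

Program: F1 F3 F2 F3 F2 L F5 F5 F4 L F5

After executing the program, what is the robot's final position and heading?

Answer: Final position: (row=8, col=0), facing South

Derivation:
Start: (row=6, col=8), facing North
  F1: move forward 1, now at (row=5, col=8)
  F3: move forward 2/3 (blocked), now at (row=3, col=8)
  F2: move forward 0/2 (blocked), now at (row=3, col=8)
  F3: move forward 0/3 (blocked), now at (row=3, col=8)
  F2: move forward 0/2 (blocked), now at (row=3, col=8)
  L: turn left, now facing West
  F5: move forward 5, now at (row=3, col=3)
  F5: move forward 3/5 (blocked), now at (row=3, col=0)
  F4: move forward 0/4 (blocked), now at (row=3, col=0)
  L: turn left, now facing South
  F5: move forward 5, now at (row=8, col=0)
Final: (row=8, col=0), facing South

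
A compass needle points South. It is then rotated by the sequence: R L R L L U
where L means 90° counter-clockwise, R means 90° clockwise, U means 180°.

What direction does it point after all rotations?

Start: South
  R (right (90° clockwise)) -> West
  L (left (90° counter-clockwise)) -> South
  R (right (90° clockwise)) -> West
  L (left (90° counter-clockwise)) -> South
  L (left (90° counter-clockwise)) -> East
  U (U-turn (180°)) -> West
Final: West

Answer: Final heading: West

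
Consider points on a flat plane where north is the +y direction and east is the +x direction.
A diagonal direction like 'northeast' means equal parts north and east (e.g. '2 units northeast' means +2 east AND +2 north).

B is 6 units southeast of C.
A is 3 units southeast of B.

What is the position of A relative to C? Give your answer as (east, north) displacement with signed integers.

Place C at the origin (east=0, north=0).
  B is 6 units southeast of C: delta (east=+6, north=-6); B at (east=6, north=-6).
  A is 3 units southeast of B: delta (east=+3, north=-3); A at (east=9, north=-9).
Therefore A relative to C: (east=9, north=-9).

Answer: A is at (east=9, north=-9) relative to C.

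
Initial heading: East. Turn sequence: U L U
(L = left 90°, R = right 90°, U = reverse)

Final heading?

Answer: Final heading: North

Derivation:
Start: East
  U (U-turn (180°)) -> West
  L (left (90° counter-clockwise)) -> South
  U (U-turn (180°)) -> North
Final: North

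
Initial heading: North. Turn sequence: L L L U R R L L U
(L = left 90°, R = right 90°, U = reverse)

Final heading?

Answer: Final heading: East

Derivation:
Start: North
  L (left (90° counter-clockwise)) -> West
  L (left (90° counter-clockwise)) -> South
  L (left (90° counter-clockwise)) -> East
  U (U-turn (180°)) -> West
  R (right (90° clockwise)) -> North
  R (right (90° clockwise)) -> East
  L (left (90° counter-clockwise)) -> North
  L (left (90° counter-clockwise)) -> West
  U (U-turn (180°)) -> East
Final: East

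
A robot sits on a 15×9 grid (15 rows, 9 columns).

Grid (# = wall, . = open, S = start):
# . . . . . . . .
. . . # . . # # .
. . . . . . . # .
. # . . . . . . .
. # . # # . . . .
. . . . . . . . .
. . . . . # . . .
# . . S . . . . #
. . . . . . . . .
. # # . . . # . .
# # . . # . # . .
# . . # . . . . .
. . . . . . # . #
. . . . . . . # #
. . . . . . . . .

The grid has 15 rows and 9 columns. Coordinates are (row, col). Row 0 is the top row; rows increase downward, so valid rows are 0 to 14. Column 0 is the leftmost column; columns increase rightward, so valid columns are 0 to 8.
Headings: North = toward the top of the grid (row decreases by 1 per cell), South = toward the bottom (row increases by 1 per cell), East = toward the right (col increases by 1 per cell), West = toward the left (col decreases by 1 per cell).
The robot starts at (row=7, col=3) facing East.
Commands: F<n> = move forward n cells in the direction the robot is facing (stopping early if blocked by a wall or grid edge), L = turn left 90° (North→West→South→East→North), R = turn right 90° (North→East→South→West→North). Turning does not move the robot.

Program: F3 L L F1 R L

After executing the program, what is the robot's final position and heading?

Start: (row=7, col=3), facing East
  F3: move forward 3, now at (row=7, col=6)
  L: turn left, now facing North
  L: turn left, now facing West
  F1: move forward 1, now at (row=7, col=5)
  R: turn right, now facing North
  L: turn left, now facing West
Final: (row=7, col=5), facing West

Answer: Final position: (row=7, col=5), facing West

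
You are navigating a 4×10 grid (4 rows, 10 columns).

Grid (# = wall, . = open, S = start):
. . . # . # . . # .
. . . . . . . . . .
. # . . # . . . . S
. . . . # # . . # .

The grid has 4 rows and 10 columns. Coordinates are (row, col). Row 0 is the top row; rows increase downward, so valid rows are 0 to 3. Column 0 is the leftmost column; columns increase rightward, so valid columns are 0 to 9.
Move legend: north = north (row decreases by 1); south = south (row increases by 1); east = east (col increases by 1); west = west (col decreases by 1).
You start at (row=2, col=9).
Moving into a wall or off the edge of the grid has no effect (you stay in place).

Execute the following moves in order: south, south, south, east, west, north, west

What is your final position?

Start: (row=2, col=9)
  south (south): (row=2, col=9) -> (row=3, col=9)
  south (south): blocked, stay at (row=3, col=9)
  south (south): blocked, stay at (row=3, col=9)
  east (east): blocked, stay at (row=3, col=9)
  west (west): blocked, stay at (row=3, col=9)
  north (north): (row=3, col=9) -> (row=2, col=9)
  west (west): (row=2, col=9) -> (row=2, col=8)
Final: (row=2, col=8)

Answer: Final position: (row=2, col=8)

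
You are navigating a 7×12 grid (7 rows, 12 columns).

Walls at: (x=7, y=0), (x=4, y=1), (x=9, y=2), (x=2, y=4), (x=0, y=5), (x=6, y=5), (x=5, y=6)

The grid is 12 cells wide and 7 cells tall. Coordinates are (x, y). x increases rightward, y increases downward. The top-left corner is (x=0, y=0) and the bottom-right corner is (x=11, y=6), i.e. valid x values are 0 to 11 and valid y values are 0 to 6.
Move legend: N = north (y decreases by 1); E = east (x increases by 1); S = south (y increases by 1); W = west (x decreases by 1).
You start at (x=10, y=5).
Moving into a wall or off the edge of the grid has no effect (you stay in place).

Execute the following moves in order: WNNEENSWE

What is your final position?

Start: (x=10, y=5)
  W (west): (x=10, y=5) -> (x=9, y=5)
  N (north): (x=9, y=5) -> (x=9, y=4)
  N (north): (x=9, y=4) -> (x=9, y=3)
  E (east): (x=9, y=3) -> (x=10, y=3)
  E (east): (x=10, y=3) -> (x=11, y=3)
  N (north): (x=11, y=3) -> (x=11, y=2)
  S (south): (x=11, y=2) -> (x=11, y=3)
  W (west): (x=11, y=3) -> (x=10, y=3)
  E (east): (x=10, y=3) -> (x=11, y=3)
Final: (x=11, y=3)

Answer: Final position: (x=11, y=3)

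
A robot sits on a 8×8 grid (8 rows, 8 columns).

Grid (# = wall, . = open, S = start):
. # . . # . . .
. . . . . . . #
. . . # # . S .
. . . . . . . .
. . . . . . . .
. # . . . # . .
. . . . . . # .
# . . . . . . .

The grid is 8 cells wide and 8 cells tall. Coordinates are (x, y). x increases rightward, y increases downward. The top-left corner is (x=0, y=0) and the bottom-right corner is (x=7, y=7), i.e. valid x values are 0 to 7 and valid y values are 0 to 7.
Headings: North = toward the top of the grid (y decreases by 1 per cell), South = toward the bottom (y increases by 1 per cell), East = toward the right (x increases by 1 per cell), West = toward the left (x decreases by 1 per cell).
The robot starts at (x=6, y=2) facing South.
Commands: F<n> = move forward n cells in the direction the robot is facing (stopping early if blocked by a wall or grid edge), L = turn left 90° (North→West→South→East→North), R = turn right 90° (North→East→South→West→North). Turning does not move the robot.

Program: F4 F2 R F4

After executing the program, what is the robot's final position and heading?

Answer: Final position: (x=6, y=5), facing West

Derivation:
Start: (x=6, y=2), facing South
  F4: move forward 3/4 (blocked), now at (x=6, y=5)
  F2: move forward 0/2 (blocked), now at (x=6, y=5)
  R: turn right, now facing West
  F4: move forward 0/4 (blocked), now at (x=6, y=5)
Final: (x=6, y=5), facing West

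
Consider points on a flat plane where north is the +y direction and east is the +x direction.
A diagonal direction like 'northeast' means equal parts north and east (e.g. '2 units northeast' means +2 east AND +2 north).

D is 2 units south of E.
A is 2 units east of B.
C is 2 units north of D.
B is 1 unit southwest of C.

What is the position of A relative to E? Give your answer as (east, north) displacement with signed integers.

Place E at the origin (east=0, north=0).
  D is 2 units south of E: delta (east=+0, north=-2); D at (east=0, north=-2).
  C is 2 units north of D: delta (east=+0, north=+2); C at (east=0, north=0).
  B is 1 unit southwest of C: delta (east=-1, north=-1); B at (east=-1, north=-1).
  A is 2 units east of B: delta (east=+2, north=+0); A at (east=1, north=-1).
Therefore A relative to E: (east=1, north=-1).

Answer: A is at (east=1, north=-1) relative to E.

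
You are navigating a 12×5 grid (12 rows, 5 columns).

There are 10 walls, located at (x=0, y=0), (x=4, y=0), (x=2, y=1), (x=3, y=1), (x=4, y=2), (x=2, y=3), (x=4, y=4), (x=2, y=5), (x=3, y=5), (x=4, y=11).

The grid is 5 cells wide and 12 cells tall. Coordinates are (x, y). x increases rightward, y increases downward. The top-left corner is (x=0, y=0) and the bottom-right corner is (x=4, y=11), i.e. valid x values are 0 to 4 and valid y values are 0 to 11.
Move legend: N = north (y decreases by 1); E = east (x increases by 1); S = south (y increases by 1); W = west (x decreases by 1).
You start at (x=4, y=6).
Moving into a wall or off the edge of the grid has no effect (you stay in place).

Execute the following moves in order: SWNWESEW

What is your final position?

Start: (x=4, y=6)
  S (south): (x=4, y=6) -> (x=4, y=7)
  W (west): (x=4, y=7) -> (x=3, y=7)
  N (north): (x=3, y=7) -> (x=3, y=6)
  W (west): (x=3, y=6) -> (x=2, y=6)
  E (east): (x=2, y=6) -> (x=3, y=6)
  S (south): (x=3, y=6) -> (x=3, y=7)
  E (east): (x=3, y=7) -> (x=4, y=7)
  W (west): (x=4, y=7) -> (x=3, y=7)
Final: (x=3, y=7)

Answer: Final position: (x=3, y=7)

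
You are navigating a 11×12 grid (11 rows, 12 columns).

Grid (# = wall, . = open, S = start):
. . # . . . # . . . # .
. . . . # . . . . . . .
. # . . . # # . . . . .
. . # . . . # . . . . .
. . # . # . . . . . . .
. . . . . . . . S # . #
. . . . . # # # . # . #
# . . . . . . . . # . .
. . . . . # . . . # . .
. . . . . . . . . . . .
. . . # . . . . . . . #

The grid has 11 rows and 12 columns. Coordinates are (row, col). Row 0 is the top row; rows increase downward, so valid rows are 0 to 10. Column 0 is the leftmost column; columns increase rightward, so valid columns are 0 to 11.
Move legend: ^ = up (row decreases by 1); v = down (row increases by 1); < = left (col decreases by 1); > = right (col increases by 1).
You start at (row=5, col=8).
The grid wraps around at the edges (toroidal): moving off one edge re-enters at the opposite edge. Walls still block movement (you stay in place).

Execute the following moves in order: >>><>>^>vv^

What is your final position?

Answer: Final position: (row=3, col=9)

Derivation:
Start: (row=5, col=8)
  [×3]> (right): blocked, stay at (row=5, col=8)
  < (left): (row=5, col=8) -> (row=5, col=7)
  > (right): (row=5, col=7) -> (row=5, col=8)
  > (right): blocked, stay at (row=5, col=8)
  ^ (up): (row=5, col=8) -> (row=4, col=8)
  > (right): (row=4, col=8) -> (row=4, col=9)
  v (down): blocked, stay at (row=4, col=9)
  v (down): blocked, stay at (row=4, col=9)
  ^ (up): (row=4, col=9) -> (row=3, col=9)
Final: (row=3, col=9)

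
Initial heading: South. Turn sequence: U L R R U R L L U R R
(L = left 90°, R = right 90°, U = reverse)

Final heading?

Start: South
  U (U-turn (180°)) -> North
  L (left (90° counter-clockwise)) -> West
  R (right (90° clockwise)) -> North
  R (right (90° clockwise)) -> East
  U (U-turn (180°)) -> West
  R (right (90° clockwise)) -> North
  L (left (90° counter-clockwise)) -> West
  L (left (90° counter-clockwise)) -> South
  U (U-turn (180°)) -> North
  R (right (90° clockwise)) -> East
  R (right (90° clockwise)) -> South
Final: South

Answer: Final heading: South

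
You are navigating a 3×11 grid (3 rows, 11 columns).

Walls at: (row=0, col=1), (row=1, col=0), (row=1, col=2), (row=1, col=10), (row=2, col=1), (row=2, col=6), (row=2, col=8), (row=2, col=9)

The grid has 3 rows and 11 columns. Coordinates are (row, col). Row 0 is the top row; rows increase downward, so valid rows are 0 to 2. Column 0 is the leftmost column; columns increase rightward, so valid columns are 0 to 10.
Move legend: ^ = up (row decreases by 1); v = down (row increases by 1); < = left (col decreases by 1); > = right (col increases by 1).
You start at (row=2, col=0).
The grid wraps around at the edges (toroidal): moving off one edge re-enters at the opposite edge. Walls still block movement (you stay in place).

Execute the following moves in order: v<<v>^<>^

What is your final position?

Start: (row=2, col=0)
  v (down): (row=2, col=0) -> (row=0, col=0)
  < (left): (row=0, col=0) -> (row=0, col=10)
  < (left): (row=0, col=10) -> (row=0, col=9)
  v (down): (row=0, col=9) -> (row=1, col=9)
  > (right): blocked, stay at (row=1, col=9)
  ^ (up): (row=1, col=9) -> (row=0, col=9)
  < (left): (row=0, col=9) -> (row=0, col=8)
  > (right): (row=0, col=8) -> (row=0, col=9)
  ^ (up): blocked, stay at (row=0, col=9)
Final: (row=0, col=9)

Answer: Final position: (row=0, col=9)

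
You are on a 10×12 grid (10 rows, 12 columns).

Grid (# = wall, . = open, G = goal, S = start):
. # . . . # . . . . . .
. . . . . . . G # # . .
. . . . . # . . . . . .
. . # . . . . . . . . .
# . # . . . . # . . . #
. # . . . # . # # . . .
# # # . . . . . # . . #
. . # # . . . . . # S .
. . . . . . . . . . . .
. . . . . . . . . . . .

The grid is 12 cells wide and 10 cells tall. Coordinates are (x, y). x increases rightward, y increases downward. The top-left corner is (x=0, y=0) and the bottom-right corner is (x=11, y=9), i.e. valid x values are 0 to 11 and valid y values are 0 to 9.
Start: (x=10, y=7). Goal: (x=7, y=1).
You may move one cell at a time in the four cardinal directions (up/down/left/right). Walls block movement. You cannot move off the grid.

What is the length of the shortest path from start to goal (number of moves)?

Answer: Shortest path length: 9

Derivation:
BFS from (x=10, y=7) until reaching (x=7, y=1):
  Distance 0: (x=10, y=7)
  Distance 1: (x=10, y=6), (x=11, y=7), (x=10, y=8)
  Distance 2: (x=10, y=5), (x=9, y=6), (x=9, y=8), (x=11, y=8), (x=10, y=9)
  Distance 3: (x=10, y=4), (x=9, y=5), (x=11, y=5), (x=8, y=8), (x=9, y=9), (x=11, y=9)
  Distance 4: (x=10, y=3), (x=9, y=4), (x=8, y=7), (x=7, y=8), (x=8, y=9)
  Distance 5: (x=10, y=2), (x=9, y=3), (x=11, y=3), (x=8, y=4), (x=7, y=7), (x=6, y=8), (x=7, y=9)
  Distance 6: (x=10, y=1), (x=9, y=2), (x=11, y=2), (x=8, y=3), (x=7, y=6), (x=6, y=7), (x=5, y=8), (x=6, y=9)
  Distance 7: (x=10, y=0), (x=11, y=1), (x=8, y=2), (x=7, y=3), (x=6, y=6), (x=5, y=7), (x=4, y=8), (x=5, y=9)
  Distance 8: (x=9, y=0), (x=11, y=0), (x=7, y=2), (x=6, y=3), (x=6, y=5), (x=5, y=6), (x=4, y=7), (x=3, y=8), (x=4, y=9)
  Distance 9: (x=8, y=0), (x=7, y=1), (x=6, y=2), (x=5, y=3), (x=6, y=4), (x=4, y=6), (x=2, y=8), (x=3, y=9)  <- goal reached here
One shortest path (9 moves): (x=10, y=7) -> (x=10, y=6) -> (x=9, y=6) -> (x=9, y=5) -> (x=9, y=4) -> (x=8, y=4) -> (x=8, y=3) -> (x=7, y=3) -> (x=7, y=2) -> (x=7, y=1)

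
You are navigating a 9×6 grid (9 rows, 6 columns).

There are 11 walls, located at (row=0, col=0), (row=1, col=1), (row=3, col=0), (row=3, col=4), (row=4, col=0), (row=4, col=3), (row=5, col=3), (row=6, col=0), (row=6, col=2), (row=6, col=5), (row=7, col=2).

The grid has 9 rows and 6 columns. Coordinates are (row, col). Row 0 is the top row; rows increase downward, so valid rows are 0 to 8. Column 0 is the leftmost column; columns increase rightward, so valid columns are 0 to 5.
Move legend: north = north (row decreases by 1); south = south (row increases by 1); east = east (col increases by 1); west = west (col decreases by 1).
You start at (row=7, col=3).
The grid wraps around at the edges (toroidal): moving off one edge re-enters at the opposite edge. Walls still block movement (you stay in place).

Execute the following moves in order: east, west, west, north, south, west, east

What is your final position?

Start: (row=7, col=3)
  east (east): (row=7, col=3) -> (row=7, col=4)
  west (west): (row=7, col=4) -> (row=7, col=3)
  west (west): blocked, stay at (row=7, col=3)
  north (north): (row=7, col=3) -> (row=6, col=3)
  south (south): (row=6, col=3) -> (row=7, col=3)
  west (west): blocked, stay at (row=7, col=3)
  east (east): (row=7, col=3) -> (row=7, col=4)
Final: (row=7, col=4)

Answer: Final position: (row=7, col=4)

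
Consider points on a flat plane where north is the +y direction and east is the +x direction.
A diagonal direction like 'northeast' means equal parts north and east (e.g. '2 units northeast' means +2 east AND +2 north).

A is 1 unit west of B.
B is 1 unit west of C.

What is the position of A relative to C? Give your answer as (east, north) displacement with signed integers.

Place C at the origin (east=0, north=0).
  B is 1 unit west of C: delta (east=-1, north=+0); B at (east=-1, north=0).
  A is 1 unit west of B: delta (east=-1, north=+0); A at (east=-2, north=0).
Therefore A relative to C: (east=-2, north=0).

Answer: A is at (east=-2, north=0) relative to C.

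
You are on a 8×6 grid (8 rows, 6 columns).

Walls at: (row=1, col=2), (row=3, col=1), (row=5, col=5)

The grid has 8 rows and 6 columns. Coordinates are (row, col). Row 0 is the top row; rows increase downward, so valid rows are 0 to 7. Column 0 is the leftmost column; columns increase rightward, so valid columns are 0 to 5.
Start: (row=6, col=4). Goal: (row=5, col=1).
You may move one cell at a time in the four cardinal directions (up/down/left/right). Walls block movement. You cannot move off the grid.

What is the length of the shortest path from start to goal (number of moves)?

BFS from (row=6, col=4) until reaching (row=5, col=1):
  Distance 0: (row=6, col=4)
  Distance 1: (row=5, col=4), (row=6, col=3), (row=6, col=5), (row=7, col=4)
  Distance 2: (row=4, col=4), (row=5, col=3), (row=6, col=2), (row=7, col=3), (row=7, col=5)
  Distance 3: (row=3, col=4), (row=4, col=3), (row=4, col=5), (row=5, col=2), (row=6, col=1), (row=7, col=2)
  Distance 4: (row=2, col=4), (row=3, col=3), (row=3, col=5), (row=4, col=2), (row=5, col=1), (row=6, col=0), (row=7, col=1)  <- goal reached here
One shortest path (4 moves): (row=6, col=4) -> (row=6, col=3) -> (row=6, col=2) -> (row=6, col=1) -> (row=5, col=1)

Answer: Shortest path length: 4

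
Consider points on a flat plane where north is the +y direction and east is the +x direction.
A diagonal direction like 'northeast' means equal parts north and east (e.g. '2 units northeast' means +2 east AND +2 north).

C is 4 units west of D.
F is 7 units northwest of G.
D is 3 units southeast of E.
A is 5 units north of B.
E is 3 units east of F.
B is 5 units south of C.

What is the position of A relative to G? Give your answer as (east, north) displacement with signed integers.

Answer: A is at (east=-5, north=4) relative to G.

Derivation:
Place G at the origin (east=0, north=0).
  F is 7 units northwest of G: delta (east=-7, north=+7); F at (east=-7, north=7).
  E is 3 units east of F: delta (east=+3, north=+0); E at (east=-4, north=7).
  D is 3 units southeast of E: delta (east=+3, north=-3); D at (east=-1, north=4).
  C is 4 units west of D: delta (east=-4, north=+0); C at (east=-5, north=4).
  B is 5 units south of C: delta (east=+0, north=-5); B at (east=-5, north=-1).
  A is 5 units north of B: delta (east=+0, north=+5); A at (east=-5, north=4).
Therefore A relative to G: (east=-5, north=4).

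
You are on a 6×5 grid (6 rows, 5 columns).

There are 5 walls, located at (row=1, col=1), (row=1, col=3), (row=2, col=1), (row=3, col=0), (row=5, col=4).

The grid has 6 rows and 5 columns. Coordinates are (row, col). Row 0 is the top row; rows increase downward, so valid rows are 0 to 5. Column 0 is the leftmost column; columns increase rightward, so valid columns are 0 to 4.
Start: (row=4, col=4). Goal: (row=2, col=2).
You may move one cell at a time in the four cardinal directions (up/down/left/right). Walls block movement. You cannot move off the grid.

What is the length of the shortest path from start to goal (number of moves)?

Answer: Shortest path length: 4

Derivation:
BFS from (row=4, col=4) until reaching (row=2, col=2):
  Distance 0: (row=4, col=4)
  Distance 1: (row=3, col=4), (row=4, col=3)
  Distance 2: (row=2, col=4), (row=3, col=3), (row=4, col=2), (row=5, col=3)
  Distance 3: (row=1, col=4), (row=2, col=3), (row=3, col=2), (row=4, col=1), (row=5, col=2)
  Distance 4: (row=0, col=4), (row=2, col=2), (row=3, col=1), (row=4, col=0), (row=5, col=1)  <- goal reached here
One shortest path (4 moves): (row=4, col=4) -> (row=4, col=3) -> (row=4, col=2) -> (row=3, col=2) -> (row=2, col=2)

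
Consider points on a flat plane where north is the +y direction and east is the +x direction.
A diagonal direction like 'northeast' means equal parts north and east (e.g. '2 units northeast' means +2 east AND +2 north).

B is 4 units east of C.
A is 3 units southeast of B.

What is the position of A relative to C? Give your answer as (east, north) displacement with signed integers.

Answer: A is at (east=7, north=-3) relative to C.

Derivation:
Place C at the origin (east=0, north=0).
  B is 4 units east of C: delta (east=+4, north=+0); B at (east=4, north=0).
  A is 3 units southeast of B: delta (east=+3, north=-3); A at (east=7, north=-3).
Therefore A relative to C: (east=7, north=-3).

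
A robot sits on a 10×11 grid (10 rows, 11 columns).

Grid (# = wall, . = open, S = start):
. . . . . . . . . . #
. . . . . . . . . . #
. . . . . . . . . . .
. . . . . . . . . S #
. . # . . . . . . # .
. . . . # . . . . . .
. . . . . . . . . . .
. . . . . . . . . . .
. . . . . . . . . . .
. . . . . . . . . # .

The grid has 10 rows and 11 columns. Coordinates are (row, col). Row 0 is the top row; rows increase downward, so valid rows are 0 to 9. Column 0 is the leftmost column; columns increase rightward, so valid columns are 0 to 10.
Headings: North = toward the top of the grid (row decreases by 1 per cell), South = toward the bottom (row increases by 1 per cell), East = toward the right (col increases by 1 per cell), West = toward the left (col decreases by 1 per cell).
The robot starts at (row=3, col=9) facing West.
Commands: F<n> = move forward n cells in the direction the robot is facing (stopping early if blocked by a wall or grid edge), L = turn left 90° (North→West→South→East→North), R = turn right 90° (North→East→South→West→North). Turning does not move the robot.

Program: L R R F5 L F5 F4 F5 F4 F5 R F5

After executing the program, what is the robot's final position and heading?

Start: (row=3, col=9), facing West
  L: turn left, now facing South
  R: turn right, now facing West
  R: turn right, now facing North
  F5: move forward 3/5 (blocked), now at (row=0, col=9)
  L: turn left, now facing West
  F5: move forward 5, now at (row=0, col=4)
  F4: move forward 4, now at (row=0, col=0)
  F5: move forward 0/5 (blocked), now at (row=0, col=0)
  F4: move forward 0/4 (blocked), now at (row=0, col=0)
  F5: move forward 0/5 (blocked), now at (row=0, col=0)
  R: turn right, now facing North
  F5: move forward 0/5 (blocked), now at (row=0, col=0)
Final: (row=0, col=0), facing North

Answer: Final position: (row=0, col=0), facing North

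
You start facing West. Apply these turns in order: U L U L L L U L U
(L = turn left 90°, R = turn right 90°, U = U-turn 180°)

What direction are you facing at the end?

Answer: Final heading: South

Derivation:
Start: West
  U (U-turn (180°)) -> East
  L (left (90° counter-clockwise)) -> North
  U (U-turn (180°)) -> South
  L (left (90° counter-clockwise)) -> East
  L (left (90° counter-clockwise)) -> North
  L (left (90° counter-clockwise)) -> West
  U (U-turn (180°)) -> East
  L (left (90° counter-clockwise)) -> North
  U (U-turn (180°)) -> South
Final: South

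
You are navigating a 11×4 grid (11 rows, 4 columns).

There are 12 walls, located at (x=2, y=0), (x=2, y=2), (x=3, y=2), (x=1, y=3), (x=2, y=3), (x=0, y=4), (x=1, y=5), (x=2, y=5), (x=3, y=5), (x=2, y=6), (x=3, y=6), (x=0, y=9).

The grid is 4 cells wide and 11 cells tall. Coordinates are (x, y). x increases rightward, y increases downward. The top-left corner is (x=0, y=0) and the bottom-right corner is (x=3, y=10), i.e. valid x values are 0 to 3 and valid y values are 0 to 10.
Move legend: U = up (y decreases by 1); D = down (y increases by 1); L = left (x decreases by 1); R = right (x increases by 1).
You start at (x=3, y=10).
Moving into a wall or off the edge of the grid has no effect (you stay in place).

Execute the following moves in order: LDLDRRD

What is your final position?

Answer: Final position: (x=3, y=10)

Derivation:
Start: (x=3, y=10)
  L (left): (x=3, y=10) -> (x=2, y=10)
  D (down): blocked, stay at (x=2, y=10)
  L (left): (x=2, y=10) -> (x=1, y=10)
  D (down): blocked, stay at (x=1, y=10)
  R (right): (x=1, y=10) -> (x=2, y=10)
  R (right): (x=2, y=10) -> (x=3, y=10)
  D (down): blocked, stay at (x=3, y=10)
Final: (x=3, y=10)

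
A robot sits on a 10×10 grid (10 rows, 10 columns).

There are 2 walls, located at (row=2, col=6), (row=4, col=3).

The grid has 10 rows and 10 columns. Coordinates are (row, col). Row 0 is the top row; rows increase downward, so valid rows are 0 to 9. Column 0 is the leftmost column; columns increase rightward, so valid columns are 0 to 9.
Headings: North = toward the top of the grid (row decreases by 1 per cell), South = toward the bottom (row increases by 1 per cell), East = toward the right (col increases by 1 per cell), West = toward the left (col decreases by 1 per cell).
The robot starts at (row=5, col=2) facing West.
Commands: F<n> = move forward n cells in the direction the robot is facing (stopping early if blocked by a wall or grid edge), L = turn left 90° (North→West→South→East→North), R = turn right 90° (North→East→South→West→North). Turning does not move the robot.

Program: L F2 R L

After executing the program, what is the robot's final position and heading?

Answer: Final position: (row=7, col=2), facing South

Derivation:
Start: (row=5, col=2), facing West
  L: turn left, now facing South
  F2: move forward 2, now at (row=7, col=2)
  R: turn right, now facing West
  L: turn left, now facing South
Final: (row=7, col=2), facing South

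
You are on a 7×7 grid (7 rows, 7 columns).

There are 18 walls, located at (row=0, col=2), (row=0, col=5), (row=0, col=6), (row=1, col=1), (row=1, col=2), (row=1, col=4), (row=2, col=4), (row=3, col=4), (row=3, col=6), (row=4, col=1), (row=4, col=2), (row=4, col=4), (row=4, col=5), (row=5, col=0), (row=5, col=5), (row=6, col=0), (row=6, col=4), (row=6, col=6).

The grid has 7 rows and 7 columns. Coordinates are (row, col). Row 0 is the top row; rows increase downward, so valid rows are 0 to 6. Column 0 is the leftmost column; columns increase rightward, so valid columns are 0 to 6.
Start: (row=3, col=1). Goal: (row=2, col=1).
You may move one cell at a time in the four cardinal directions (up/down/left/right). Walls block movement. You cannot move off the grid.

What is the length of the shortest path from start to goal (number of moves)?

BFS from (row=3, col=1) until reaching (row=2, col=1):
  Distance 0: (row=3, col=1)
  Distance 1: (row=2, col=1), (row=3, col=0), (row=3, col=2)  <- goal reached here
One shortest path (1 moves): (row=3, col=1) -> (row=2, col=1)

Answer: Shortest path length: 1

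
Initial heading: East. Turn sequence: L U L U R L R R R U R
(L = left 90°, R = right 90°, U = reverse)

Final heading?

Answer: Final heading: East

Derivation:
Start: East
  L (left (90° counter-clockwise)) -> North
  U (U-turn (180°)) -> South
  L (left (90° counter-clockwise)) -> East
  U (U-turn (180°)) -> West
  R (right (90° clockwise)) -> North
  L (left (90° counter-clockwise)) -> West
  R (right (90° clockwise)) -> North
  R (right (90° clockwise)) -> East
  R (right (90° clockwise)) -> South
  U (U-turn (180°)) -> North
  R (right (90° clockwise)) -> East
Final: East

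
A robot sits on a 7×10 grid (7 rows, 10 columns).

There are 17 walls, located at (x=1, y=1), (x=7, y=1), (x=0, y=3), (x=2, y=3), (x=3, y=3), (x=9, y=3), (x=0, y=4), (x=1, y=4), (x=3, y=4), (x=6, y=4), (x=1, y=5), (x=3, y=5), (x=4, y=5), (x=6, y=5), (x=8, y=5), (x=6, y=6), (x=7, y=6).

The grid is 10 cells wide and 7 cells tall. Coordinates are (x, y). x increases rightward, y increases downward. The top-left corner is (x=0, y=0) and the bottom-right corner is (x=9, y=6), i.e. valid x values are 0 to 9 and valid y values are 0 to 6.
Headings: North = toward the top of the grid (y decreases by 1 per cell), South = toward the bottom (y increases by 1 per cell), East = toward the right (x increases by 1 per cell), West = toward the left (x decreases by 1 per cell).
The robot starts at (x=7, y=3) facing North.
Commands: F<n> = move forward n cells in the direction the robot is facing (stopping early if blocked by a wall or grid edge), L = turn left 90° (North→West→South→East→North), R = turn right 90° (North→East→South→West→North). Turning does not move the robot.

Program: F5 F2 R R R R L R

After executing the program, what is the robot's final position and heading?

Start: (x=7, y=3), facing North
  F5: move forward 1/5 (blocked), now at (x=7, y=2)
  F2: move forward 0/2 (blocked), now at (x=7, y=2)
  R: turn right, now facing East
  R: turn right, now facing South
  R: turn right, now facing West
  R: turn right, now facing North
  L: turn left, now facing West
  R: turn right, now facing North
Final: (x=7, y=2), facing North

Answer: Final position: (x=7, y=2), facing North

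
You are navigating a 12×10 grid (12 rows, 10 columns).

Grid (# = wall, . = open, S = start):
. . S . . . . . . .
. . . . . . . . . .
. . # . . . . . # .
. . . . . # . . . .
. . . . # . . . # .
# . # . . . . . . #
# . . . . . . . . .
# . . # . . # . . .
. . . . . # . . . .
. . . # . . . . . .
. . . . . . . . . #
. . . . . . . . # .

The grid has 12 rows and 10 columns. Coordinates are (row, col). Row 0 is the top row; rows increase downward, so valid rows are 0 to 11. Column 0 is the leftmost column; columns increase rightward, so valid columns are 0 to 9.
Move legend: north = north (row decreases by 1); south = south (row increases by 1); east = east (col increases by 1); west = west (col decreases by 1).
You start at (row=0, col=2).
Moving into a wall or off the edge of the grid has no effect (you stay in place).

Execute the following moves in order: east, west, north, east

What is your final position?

Start: (row=0, col=2)
  east (east): (row=0, col=2) -> (row=0, col=3)
  west (west): (row=0, col=3) -> (row=0, col=2)
  north (north): blocked, stay at (row=0, col=2)
  east (east): (row=0, col=2) -> (row=0, col=3)
Final: (row=0, col=3)

Answer: Final position: (row=0, col=3)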